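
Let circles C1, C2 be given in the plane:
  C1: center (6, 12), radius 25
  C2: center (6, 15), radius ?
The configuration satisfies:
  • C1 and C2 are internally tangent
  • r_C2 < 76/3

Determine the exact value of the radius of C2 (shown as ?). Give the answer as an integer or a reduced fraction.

1. [int C1,C2]  r_C2² − 50r_C2 + 616 = 0  ⇒  r_C2 = 22 or 28
2. given r_C2 < 76/3: keep 22

22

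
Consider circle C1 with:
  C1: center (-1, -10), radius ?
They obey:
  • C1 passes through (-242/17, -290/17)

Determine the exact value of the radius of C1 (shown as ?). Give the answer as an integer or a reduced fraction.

1. [C1∋P]  r_C1² − 225 = 0  ⇒  r_C1 = 15 (r>0 drops 1)

15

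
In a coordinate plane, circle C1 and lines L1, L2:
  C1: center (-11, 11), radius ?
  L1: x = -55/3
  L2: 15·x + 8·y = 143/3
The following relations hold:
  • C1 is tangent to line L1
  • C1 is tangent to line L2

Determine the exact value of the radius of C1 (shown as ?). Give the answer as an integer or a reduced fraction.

1. [C1‖L1]  r_C1² − 484/9 = 0  ⇒  r_C1 = 22/3 (r>0 drops 1)
2. [C1‖L2]  r_C1² − 484/9 = 0  ⇒  r_C1 = 22/3 (r>0 drops 1)

22/3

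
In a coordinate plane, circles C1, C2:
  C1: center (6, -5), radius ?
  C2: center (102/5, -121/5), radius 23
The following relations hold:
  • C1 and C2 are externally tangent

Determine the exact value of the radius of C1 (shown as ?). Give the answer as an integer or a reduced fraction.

1

1. [ext C1·C2]  r_C1² + 46r_C1 − 47 = 0  ⇒  r_C1 = 1 (r>0 drops 1)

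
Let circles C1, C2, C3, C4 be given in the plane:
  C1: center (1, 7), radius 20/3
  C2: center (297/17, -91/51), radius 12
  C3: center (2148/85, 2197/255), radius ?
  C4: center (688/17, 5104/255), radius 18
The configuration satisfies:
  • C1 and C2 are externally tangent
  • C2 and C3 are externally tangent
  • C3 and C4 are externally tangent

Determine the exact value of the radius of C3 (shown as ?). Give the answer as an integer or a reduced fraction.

1

1. [ext C2·C3]  r_C3² + 24r_C3 − 25 = 0  ⇒  r_C3 = 1 (r>0 drops 1)
2. [ext C3·C4]  r_C3² + 36r_C3 − 37 = 0  ⇒  r_C3 = 1 (r>0 drops 1)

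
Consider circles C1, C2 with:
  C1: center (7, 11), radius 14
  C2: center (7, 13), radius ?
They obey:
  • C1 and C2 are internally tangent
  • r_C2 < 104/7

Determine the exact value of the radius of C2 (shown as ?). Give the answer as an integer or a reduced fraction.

12

1. [int C1,C2]  r_C2² − 28r_C2 + 192 = 0  ⇒  r_C2 = 12 or 16
2. given r_C2 < 104/7: keep 12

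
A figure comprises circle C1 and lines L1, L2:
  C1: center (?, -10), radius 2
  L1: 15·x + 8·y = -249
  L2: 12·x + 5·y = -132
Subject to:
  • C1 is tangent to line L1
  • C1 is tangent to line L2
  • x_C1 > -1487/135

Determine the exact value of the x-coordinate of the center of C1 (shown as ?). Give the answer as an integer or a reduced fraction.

1. [C1‖L1]  x_C1² + (338/15)x_C1 + 609/5 = 0  ⇒  x_C1 = -203/15 or -9
2. [C1‖L2]  x_C1² + (41/3)x_C1 + 42 = 0  ⇒  x_C1 = -9 or -14/3

-9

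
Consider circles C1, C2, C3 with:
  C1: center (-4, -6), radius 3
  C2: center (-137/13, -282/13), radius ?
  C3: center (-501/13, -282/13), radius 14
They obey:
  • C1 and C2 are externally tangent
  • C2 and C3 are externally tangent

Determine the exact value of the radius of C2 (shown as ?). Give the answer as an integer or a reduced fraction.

14

1. [ext C1·C2]  r_C2² + 6r_C2 − 280 = 0  ⇒  r_C2 = 14 (r>0 drops 1)
2. [ext C2·C3]  r_C2² + 28r_C2 − 588 = 0  ⇒  r_C2 = 14 (r>0 drops 1)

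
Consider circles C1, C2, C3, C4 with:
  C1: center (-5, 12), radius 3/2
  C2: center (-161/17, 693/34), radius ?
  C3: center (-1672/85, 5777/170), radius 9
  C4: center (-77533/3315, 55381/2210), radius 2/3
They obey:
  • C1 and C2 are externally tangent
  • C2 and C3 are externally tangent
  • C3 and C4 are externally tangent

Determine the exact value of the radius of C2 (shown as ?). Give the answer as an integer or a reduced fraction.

8

1. [ext C1·C2]  r_C2² + 3r_C2 − 88 = 0  ⇒  r_C2 = 8 (r>0 drops 1)
2. [ext C2·C3]  r_C2² + 18r_C2 − 208 = 0  ⇒  r_C2 = 8 (r>0 drops 1)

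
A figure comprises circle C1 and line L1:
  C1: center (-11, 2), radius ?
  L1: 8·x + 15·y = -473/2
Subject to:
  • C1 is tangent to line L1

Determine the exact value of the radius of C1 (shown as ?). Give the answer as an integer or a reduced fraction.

1. [C1‖L1]  r_C1² − 441/4 = 0  ⇒  r_C1 = 21/2 (r>0 drops 1)

21/2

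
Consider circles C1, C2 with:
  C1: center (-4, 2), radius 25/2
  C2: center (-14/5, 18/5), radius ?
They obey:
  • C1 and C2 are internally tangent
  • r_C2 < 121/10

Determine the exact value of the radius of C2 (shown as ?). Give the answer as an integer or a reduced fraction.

1. [int C1,C2]  r_C2² − 25r_C2 + 609/4 = 0  ⇒  r_C2 = 21/2 or 29/2
2. given r_C2 < 121/10: keep 21/2

21/2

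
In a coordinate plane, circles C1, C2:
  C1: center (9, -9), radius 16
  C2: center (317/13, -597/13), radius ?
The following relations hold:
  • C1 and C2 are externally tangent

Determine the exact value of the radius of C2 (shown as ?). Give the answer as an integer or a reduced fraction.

24

1. [ext C1·C2]  r_C2² + 32r_C2 − 1344 = 0  ⇒  r_C2 = 24 (r>0 drops 1)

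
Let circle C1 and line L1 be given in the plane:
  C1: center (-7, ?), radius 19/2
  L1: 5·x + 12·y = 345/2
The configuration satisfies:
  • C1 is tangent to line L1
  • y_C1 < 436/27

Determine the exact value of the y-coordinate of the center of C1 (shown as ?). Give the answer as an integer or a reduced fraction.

7

1. [C1‖L1]  y_C1² − (415/12)y_C1 + 2317/12 = 0  ⇒  y_C1 = 7 or 331/12
2. given y_C1 < 436/27: keep 7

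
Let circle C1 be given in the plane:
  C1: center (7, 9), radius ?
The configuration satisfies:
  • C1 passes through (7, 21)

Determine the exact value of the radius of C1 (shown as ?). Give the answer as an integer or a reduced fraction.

1. [C1∋P]  r_C1² − 144 = 0  ⇒  r_C1 = 12 (r>0 drops 1)

12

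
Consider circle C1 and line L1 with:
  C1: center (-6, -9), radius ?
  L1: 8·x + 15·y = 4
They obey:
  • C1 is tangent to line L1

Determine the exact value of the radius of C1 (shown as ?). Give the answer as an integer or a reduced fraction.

1. [C1‖L1]  r_C1² − 121 = 0  ⇒  r_C1 = 11 (r>0 drops 1)

11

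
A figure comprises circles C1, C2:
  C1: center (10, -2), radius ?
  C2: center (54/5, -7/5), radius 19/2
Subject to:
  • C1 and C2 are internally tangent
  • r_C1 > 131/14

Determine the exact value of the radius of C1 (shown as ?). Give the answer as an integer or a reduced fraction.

1. [int C1,C2]  r_C1² − 19r_C1 + 357/4 = 0  ⇒  r_C1 = 17/2 or 21/2
2. given r_C1 > 131/14: keep 21/2

21/2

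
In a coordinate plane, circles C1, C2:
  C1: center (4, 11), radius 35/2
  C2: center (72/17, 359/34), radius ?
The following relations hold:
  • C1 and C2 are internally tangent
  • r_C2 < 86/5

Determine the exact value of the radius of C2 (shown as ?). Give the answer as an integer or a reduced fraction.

1. [int C1,C2]  r_C2² − 35r_C2 + 306 = 0  ⇒  r_C2 = 17 or 18
2. given r_C2 < 86/5: keep 17

17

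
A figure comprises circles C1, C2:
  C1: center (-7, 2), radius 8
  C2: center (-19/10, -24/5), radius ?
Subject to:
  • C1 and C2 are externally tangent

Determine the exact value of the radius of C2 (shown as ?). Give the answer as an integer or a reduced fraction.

1. [ext C1·C2]  r_C2² + 16r_C2 − 33/4 = 0  ⇒  r_C2 = 1/2 (r>0 drops 1)

1/2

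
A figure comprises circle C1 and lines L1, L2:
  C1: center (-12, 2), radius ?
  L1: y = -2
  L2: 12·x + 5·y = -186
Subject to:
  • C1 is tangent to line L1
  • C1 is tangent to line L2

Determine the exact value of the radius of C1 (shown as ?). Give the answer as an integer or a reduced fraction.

1. [C1‖L1]  r_C1² − 16 = 0  ⇒  r_C1 = 4 (r>0 drops 1)
2. [C1‖L2]  r_C1² − 16 = 0  ⇒  r_C1 = 4 (r>0 drops 1)

4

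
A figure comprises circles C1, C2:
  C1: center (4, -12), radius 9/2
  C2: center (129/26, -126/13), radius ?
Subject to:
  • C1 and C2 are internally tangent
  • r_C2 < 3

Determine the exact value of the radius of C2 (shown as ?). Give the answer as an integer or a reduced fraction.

1. [int C1,C2]  r_C2² − 9r_C2 + 14 = 0  ⇒  r_C2 = 2 or 7
2. given r_C2 < 3: keep 2

2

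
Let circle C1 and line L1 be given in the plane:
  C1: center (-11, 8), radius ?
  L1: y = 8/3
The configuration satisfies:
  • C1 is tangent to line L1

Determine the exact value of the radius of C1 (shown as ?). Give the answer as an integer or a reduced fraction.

16/3

1. [C1‖L1]  r_C1² − 256/9 = 0  ⇒  r_C1 = 16/3 (r>0 drops 1)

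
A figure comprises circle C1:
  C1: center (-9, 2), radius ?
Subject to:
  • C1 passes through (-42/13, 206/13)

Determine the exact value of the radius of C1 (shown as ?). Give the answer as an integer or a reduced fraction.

1. [C1∋P]  r_C1² − 225 = 0  ⇒  r_C1 = 15 (r>0 drops 1)

15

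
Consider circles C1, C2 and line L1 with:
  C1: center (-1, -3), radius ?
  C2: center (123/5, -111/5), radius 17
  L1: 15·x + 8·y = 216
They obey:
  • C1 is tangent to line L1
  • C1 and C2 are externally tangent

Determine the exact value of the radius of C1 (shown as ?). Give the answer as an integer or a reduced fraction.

1. [C1‖L1]  r_C1² − 225 = 0  ⇒  r_C1 = 15 (r>0 drops 1)
2. [ext C1·C2]  r_C1² + 34r_C1 − 735 = 0  ⇒  r_C1 = 15 (r>0 drops 1)

15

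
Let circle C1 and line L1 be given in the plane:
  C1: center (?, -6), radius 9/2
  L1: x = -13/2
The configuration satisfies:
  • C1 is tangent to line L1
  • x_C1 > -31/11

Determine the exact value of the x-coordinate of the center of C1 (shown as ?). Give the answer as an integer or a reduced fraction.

-2

1. [C1‖L1]  x_C1² + 13x_C1 + 22 = 0  ⇒  x_C1 = -11 or -2
2. given x_C1 > -31/11: keep -2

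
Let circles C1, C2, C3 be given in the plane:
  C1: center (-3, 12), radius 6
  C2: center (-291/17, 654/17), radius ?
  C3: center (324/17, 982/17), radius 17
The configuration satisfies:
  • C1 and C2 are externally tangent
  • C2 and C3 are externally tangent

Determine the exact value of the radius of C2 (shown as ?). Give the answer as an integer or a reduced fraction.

1. [ext C1·C2]  r_C2² + 12r_C2 − 864 = 0  ⇒  r_C2 = 24 (r>0 drops 1)
2. [ext C2·C3]  r_C2² + 34r_C2 − 1392 = 0  ⇒  r_C2 = 24 (r>0 drops 1)

24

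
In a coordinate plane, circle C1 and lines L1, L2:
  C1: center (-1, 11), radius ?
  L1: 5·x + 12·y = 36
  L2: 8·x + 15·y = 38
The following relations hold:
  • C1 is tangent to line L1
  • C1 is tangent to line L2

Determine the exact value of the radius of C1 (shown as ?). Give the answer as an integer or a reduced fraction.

7

1. [C1‖L1]  r_C1² − 49 = 0  ⇒  r_C1 = 7 (r>0 drops 1)
2. [C1‖L2]  r_C1² − 49 = 0  ⇒  r_C1 = 7 (r>0 drops 1)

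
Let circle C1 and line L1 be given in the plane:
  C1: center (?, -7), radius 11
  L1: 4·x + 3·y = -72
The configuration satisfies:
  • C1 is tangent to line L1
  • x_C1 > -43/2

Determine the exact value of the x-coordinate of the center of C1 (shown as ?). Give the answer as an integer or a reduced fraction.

1. [C1‖L1]  x_C1² + (51/2)x_C1 − 53/2 = 0  ⇒  x_C1 = -53/2 or 1
2. given x_C1 > -43/2: keep 1

1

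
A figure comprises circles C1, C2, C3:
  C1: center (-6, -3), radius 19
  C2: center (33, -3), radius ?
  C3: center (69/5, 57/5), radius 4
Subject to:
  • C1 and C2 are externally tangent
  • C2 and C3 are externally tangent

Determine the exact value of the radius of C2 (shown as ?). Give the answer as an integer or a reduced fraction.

20

1. [ext C1·C2]  r_C2² + 38r_C2 − 1160 = 0  ⇒  r_C2 = 20 (r>0 drops 1)
2. [ext C2·C3]  r_C2² + 8r_C2 − 560 = 0  ⇒  r_C2 = 20 (r>0 drops 1)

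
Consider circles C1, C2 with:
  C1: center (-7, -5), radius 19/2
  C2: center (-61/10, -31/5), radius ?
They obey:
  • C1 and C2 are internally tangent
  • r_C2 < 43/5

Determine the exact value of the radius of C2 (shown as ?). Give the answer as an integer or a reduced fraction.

8

1. [int C1,C2]  r_C2² − 19r_C2 + 88 = 0  ⇒  r_C2 = 8 or 11
2. given r_C2 < 43/5: keep 8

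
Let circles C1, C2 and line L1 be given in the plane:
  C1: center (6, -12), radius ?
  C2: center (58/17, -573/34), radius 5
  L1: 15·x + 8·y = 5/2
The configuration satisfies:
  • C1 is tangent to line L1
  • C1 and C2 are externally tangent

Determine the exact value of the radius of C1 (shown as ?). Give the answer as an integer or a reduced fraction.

1. [C1‖L1]  r_C1² − 1/4 = 0  ⇒  r_C1 = 1/2 (r>0 drops 1)
2. [ext C1·C2]  r_C1² + 10r_C1 − 21/4 = 0  ⇒  r_C1 = 1/2 (r>0 drops 1)

1/2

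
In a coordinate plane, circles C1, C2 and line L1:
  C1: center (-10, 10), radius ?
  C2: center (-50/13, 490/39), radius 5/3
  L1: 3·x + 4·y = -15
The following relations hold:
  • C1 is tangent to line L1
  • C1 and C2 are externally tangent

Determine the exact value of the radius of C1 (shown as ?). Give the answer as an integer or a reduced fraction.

1. [C1‖L1]  r_C1² − 25 = 0  ⇒  r_C1 = 5 (r>0 drops 1)
2. [ext C1·C2]  r_C1² + (10/3)r_C1 − 125/3 = 0  ⇒  r_C1 = 5 (r>0 drops 1)

5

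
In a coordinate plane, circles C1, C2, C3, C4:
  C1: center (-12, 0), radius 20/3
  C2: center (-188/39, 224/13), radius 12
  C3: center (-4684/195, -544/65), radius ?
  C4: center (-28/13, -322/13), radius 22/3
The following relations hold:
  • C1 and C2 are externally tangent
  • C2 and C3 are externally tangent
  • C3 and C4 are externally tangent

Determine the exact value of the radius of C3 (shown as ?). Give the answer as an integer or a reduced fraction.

20

1. [ext C2·C3]  r_C3² + 24r_C3 − 880 = 0  ⇒  r_C3 = 20 (r>0 drops 1)
2. [ext C3·C4]  r_C3² + (44/3)r_C3 − 2080/3 = 0  ⇒  r_C3 = 20 (r>0 drops 1)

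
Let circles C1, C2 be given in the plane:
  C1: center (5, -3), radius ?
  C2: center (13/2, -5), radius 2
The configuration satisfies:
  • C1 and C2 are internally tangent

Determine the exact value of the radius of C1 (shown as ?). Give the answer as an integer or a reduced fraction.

9/2

1. [int C1,C2]  r_C1² − 4r_C1 − 9/4 = 0  ⇒  r_C1 = 9/2 (r>0 drops 1)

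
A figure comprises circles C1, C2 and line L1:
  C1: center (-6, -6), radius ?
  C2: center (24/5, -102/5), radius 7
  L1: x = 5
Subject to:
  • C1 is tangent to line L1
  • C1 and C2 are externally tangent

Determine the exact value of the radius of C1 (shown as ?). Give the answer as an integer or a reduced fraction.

1. [C1‖L1]  r_C1² − 121 = 0  ⇒  r_C1 = 11 (r>0 drops 1)
2. [ext C1·C2]  r_C1² + 14r_C1 − 275 = 0  ⇒  r_C1 = 11 (r>0 drops 1)

11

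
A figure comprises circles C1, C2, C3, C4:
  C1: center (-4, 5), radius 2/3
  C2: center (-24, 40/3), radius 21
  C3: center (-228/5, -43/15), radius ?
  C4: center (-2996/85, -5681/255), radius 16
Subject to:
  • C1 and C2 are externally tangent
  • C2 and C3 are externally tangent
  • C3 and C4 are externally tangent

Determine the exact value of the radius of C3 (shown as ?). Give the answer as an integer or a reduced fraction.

1. [ext C2·C3]  r_C3² + 42r_C3 − 288 = 0  ⇒  r_C3 = 6 (r>0 drops 1)
2. [ext C3·C4]  r_C3² + 32r_C3 − 228 = 0  ⇒  r_C3 = 6 (r>0 drops 1)

6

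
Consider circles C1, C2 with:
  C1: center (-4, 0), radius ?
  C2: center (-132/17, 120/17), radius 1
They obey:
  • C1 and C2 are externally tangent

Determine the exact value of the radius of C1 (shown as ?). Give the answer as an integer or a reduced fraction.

1. [ext C1·C2]  r_C1² + 2r_C1 − 63 = 0  ⇒  r_C1 = 7 (r>0 drops 1)

7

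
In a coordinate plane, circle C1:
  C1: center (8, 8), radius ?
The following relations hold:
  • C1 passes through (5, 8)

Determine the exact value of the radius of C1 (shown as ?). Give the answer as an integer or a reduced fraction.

1. [C1∋P]  r_C1² − 9 = 0  ⇒  r_C1 = 3 (r>0 drops 1)

3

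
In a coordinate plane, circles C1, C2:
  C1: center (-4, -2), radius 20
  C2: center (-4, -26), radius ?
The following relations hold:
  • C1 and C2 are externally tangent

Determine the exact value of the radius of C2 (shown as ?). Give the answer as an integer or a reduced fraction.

1. [ext C1·C2]  r_C2² + 40r_C2 − 176 = 0  ⇒  r_C2 = 4 (r>0 drops 1)

4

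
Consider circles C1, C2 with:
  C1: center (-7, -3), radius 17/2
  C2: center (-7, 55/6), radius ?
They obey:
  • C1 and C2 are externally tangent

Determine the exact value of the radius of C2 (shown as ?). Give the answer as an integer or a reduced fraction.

1. [ext C1·C2]  r_C2² + 17r_C2 − 682/9 = 0  ⇒  r_C2 = 11/3 (r>0 drops 1)

11/3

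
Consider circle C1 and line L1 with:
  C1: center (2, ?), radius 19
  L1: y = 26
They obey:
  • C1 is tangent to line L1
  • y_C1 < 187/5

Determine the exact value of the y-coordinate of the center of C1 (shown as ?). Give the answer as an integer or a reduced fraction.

7

1. [C1‖L1]  y_C1² − 52y_C1 + 315 = 0  ⇒  y_C1 = 7 or 45
2. given y_C1 < 187/5: keep 7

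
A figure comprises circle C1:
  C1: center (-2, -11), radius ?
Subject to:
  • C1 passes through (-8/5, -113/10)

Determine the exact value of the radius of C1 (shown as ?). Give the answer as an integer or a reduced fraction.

1. [C1∋P]  r_C1² − 1/4 = 0  ⇒  r_C1 = 1/2 (r>0 drops 1)

1/2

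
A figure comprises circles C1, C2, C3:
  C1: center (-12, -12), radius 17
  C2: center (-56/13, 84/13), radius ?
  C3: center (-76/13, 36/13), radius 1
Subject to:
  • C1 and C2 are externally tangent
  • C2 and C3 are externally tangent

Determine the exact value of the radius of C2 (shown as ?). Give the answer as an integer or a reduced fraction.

3

1. [ext C1·C2]  r_C2² + 34r_C2 − 111 = 0  ⇒  r_C2 = 3 (r>0 drops 1)
2. [ext C2·C3]  r_C2² + 2r_C2 − 15 = 0  ⇒  r_C2 = 3 (r>0 drops 1)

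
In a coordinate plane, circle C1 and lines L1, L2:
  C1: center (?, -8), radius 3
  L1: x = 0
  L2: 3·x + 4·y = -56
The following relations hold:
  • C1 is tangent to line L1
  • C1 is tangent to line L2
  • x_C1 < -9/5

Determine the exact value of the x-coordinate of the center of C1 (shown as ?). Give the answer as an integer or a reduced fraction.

1. [C1‖L1]  x_C1² − 9 = 0  ⇒  x_C1 = -3 or 3
2. [C1‖L2]  x_C1² + 16x_C1 + 39 = 0  ⇒  x_C1 = -13 or -3

-3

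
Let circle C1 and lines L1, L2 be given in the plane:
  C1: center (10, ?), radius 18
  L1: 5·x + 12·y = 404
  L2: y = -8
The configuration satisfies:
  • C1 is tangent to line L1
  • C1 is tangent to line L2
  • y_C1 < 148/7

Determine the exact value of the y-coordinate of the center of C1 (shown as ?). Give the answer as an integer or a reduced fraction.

10

1. [C1‖L1]  y_C1² − 59y_C1 + 490 = 0  ⇒  y_C1 = 10 or 49
2. [C1‖L2]  y_C1² + 16y_C1 − 260 = 0  ⇒  y_C1 = -26 or 10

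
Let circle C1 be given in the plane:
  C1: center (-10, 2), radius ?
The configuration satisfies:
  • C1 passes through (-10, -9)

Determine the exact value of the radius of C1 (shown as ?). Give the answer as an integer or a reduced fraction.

11

1. [C1∋P]  r_C1² − 121 = 0  ⇒  r_C1 = 11 (r>0 drops 1)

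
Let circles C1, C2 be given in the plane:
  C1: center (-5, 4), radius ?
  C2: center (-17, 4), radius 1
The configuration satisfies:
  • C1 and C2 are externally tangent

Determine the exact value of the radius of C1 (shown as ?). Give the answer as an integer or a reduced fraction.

11

1. [ext C1·C2]  r_C1² + 2r_C1 − 143 = 0  ⇒  r_C1 = 11 (r>0 drops 1)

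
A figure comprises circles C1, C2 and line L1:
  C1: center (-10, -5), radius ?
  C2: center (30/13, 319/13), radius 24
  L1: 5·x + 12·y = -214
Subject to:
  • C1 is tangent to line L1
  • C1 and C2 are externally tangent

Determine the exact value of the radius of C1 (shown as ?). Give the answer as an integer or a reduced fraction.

1. [C1‖L1]  r_C1² − 64 = 0  ⇒  r_C1 = 8 (r>0 drops 1)
2. [ext C1·C2]  r_C1² + 48r_C1 − 448 = 0  ⇒  r_C1 = 8 (r>0 drops 1)

8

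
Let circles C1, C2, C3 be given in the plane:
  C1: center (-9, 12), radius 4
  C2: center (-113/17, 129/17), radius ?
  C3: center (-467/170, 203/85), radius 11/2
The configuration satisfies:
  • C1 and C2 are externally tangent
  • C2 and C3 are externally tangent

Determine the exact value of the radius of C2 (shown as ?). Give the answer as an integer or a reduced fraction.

1. [ext C1·C2]  r_C2² + 8r_C2 − 9 = 0  ⇒  r_C2 = 1 (r>0 drops 1)
2. [ext C2·C3]  r_C2² + 11r_C2 − 12 = 0  ⇒  r_C2 = 1 (r>0 drops 1)

1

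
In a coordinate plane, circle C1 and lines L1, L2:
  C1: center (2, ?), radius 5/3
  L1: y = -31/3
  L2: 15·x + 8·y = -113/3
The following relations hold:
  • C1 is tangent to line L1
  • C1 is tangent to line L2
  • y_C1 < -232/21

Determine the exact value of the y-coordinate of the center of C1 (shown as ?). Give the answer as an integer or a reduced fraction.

1. [C1‖L1]  y_C1² + (62/3)y_C1 + 104 = 0  ⇒  y_C1 = -12 or -26/3
2. [C1‖L2]  y_C1² + (203/12)y_C1 + 59 = 0  ⇒  y_C1 = -12 or -59/12

-12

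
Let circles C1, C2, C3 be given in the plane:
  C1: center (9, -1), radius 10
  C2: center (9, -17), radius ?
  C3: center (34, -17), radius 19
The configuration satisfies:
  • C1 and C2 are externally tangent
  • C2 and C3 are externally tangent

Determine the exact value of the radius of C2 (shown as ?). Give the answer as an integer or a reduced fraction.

6

1. [ext C1·C2]  r_C2² + 20r_C2 − 156 = 0  ⇒  r_C2 = 6 (r>0 drops 1)
2. [ext C2·C3]  r_C2² + 38r_C2 − 264 = 0  ⇒  r_C2 = 6 (r>0 drops 1)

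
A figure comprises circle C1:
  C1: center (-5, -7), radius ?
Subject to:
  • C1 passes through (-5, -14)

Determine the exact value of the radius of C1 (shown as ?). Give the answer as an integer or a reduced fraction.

1. [C1∋P]  r_C1² − 49 = 0  ⇒  r_C1 = 7 (r>0 drops 1)

7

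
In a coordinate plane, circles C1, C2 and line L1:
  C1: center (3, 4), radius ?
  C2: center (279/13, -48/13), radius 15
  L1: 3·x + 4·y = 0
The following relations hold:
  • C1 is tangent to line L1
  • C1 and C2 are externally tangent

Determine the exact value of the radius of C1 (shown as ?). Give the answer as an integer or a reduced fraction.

1. [C1‖L1]  r_C1² − 25 = 0  ⇒  r_C1 = 5 (r>0 drops 1)
2. [ext C1·C2]  r_C1² + 30r_C1 − 175 = 0  ⇒  r_C1 = 5 (r>0 drops 1)

5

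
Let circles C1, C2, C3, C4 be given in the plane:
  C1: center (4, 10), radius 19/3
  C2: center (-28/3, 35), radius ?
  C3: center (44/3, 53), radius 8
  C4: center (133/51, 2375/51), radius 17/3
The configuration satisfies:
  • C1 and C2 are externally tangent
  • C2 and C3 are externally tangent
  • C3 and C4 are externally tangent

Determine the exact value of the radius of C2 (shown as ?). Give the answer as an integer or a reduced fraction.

1. [ext C1·C2]  r_C2² + (38/3)r_C2 − 2288/3 = 0  ⇒  r_C2 = 22 (r>0 drops 1)
2. [ext C2·C3]  r_C2² + 16r_C2 − 836 = 0  ⇒  r_C2 = 22 (r>0 drops 1)

22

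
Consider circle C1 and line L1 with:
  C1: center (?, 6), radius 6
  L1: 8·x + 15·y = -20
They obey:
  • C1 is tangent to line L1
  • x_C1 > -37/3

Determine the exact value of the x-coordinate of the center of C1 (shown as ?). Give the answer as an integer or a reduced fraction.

1. [C1‖L1]  x_C1² + (55/2)x_C1 + 53/2 = 0  ⇒  x_C1 = -53/2 or -1
2. given x_C1 > -37/3: keep -1

-1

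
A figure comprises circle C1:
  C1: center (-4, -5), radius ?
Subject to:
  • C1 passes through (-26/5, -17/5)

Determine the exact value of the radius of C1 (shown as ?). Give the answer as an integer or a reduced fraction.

1. [C1∋P]  r_C1² − 4 = 0  ⇒  r_C1 = 2 (r>0 drops 1)

2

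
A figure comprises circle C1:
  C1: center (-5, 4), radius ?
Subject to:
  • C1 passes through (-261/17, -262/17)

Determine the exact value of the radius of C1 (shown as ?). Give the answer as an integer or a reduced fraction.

1. [C1∋P]  r_C1² − 484 = 0  ⇒  r_C1 = 22 (r>0 drops 1)

22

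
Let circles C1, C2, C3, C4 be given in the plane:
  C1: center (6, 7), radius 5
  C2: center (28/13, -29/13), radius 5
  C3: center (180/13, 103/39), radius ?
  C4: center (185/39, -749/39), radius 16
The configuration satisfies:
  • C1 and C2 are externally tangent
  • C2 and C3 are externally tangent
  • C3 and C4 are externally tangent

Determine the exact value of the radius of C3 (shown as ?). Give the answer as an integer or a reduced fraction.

1. [ext C2·C3]  r_C3² + 10r_C3 − 1219/9 = 0  ⇒  r_C3 = 23/3 (r>0 drops 1)
2. [ext C3·C4]  r_C3² + 32r_C3 − 2737/9 = 0  ⇒  r_C3 = 23/3 (r>0 drops 1)

23/3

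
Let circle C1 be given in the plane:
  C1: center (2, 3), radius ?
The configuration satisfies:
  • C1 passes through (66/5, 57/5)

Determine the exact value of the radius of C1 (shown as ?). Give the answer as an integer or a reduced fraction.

1. [C1∋P]  r_C1² − 196 = 0  ⇒  r_C1 = 14 (r>0 drops 1)

14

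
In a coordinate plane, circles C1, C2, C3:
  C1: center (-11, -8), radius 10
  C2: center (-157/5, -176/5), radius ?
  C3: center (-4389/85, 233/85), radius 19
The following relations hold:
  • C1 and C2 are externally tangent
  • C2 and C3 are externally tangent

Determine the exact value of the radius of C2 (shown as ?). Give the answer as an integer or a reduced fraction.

24

1. [ext C1·C2]  r_C2² + 20r_C2 − 1056 = 0  ⇒  r_C2 = 24 (r>0 drops 1)
2. [ext C2·C3]  r_C2² + 38r_C2 − 1488 = 0  ⇒  r_C2 = 24 (r>0 drops 1)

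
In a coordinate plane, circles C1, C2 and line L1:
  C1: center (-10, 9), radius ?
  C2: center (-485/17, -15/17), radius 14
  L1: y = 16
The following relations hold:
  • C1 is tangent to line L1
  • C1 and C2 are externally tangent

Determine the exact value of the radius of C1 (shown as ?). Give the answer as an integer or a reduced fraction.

1. [C1‖L1]  r_C1² − 49 = 0  ⇒  r_C1 = 7 (r>0 drops 1)
2. [ext C1·C2]  r_C1² + 28r_C1 − 245 = 0  ⇒  r_C1 = 7 (r>0 drops 1)

7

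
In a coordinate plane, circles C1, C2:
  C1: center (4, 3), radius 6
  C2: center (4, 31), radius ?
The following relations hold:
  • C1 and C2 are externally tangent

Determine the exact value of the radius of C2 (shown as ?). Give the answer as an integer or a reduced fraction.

22

1. [ext C1·C2]  r_C2² + 12r_C2 − 748 = 0  ⇒  r_C2 = 22 (r>0 drops 1)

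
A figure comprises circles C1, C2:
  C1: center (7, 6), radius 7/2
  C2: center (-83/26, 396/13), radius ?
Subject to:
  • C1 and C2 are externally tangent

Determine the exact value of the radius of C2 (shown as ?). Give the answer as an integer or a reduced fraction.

1. [ext C1·C2]  r_C2² + 7r_C2 − 690 = 0  ⇒  r_C2 = 23 (r>0 drops 1)

23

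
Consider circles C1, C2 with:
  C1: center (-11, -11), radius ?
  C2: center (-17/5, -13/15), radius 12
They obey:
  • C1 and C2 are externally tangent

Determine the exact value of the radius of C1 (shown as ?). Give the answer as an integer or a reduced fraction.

2/3

1. [ext C1·C2]  r_C1² + 24r_C1 − 148/9 = 0  ⇒  r_C1 = 2/3 (r>0 drops 1)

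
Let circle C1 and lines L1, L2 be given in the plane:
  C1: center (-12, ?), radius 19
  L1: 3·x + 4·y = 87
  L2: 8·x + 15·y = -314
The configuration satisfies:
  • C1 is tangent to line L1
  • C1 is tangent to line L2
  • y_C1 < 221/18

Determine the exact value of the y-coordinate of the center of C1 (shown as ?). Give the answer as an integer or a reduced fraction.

7

1. [C1‖L1]  y_C1² − (123/2)y_C1 + 763/2 = 0  ⇒  y_C1 = 7 or 109/2
2. [C1‖L2]  y_C1² + (436/15)y_C1 − 3787/15 = 0  ⇒  y_C1 = -541/15 or 7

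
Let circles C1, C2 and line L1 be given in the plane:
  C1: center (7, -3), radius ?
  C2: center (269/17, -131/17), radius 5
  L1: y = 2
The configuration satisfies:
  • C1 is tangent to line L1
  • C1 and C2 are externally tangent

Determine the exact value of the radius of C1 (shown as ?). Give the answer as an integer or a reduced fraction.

5

1. [C1‖L1]  r_C1² − 25 = 0  ⇒  r_C1 = 5 (r>0 drops 1)
2. [ext C1·C2]  r_C1² + 10r_C1 − 75 = 0  ⇒  r_C1 = 5 (r>0 drops 1)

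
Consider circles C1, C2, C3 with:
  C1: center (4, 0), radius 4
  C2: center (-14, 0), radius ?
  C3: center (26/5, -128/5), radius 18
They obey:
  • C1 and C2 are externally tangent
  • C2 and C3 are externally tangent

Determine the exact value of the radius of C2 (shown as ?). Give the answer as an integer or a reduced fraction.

14

1. [ext C1·C2]  r_C2² + 8r_C2 − 308 = 0  ⇒  r_C2 = 14 (r>0 drops 1)
2. [ext C2·C3]  r_C2² + 36r_C2 − 700 = 0  ⇒  r_C2 = 14 (r>0 drops 1)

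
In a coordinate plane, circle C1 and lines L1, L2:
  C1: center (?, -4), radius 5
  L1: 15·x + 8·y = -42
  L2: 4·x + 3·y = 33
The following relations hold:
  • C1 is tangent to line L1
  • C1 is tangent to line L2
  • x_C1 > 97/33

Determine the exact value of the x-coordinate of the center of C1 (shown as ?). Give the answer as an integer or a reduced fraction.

1. [C1‖L1]  x_C1² + (4/3)x_C1 − 95/3 = 0  ⇒  x_C1 = -19/3 or 5
2. [C1‖L2]  x_C1² − (45/2)x_C1 + 175/2 = 0  ⇒  x_C1 = 5 or 35/2

5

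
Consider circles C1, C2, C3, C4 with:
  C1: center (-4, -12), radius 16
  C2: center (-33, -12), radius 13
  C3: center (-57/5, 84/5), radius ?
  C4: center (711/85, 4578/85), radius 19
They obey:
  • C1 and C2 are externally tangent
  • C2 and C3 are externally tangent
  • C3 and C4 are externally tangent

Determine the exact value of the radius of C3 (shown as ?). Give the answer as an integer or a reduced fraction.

1. [ext C2·C3]  r_C3² + 26r_C3 − 1127 = 0  ⇒  r_C3 = 23 (r>0 drops 1)
2. [ext C3·C4]  r_C3² + 38r_C3 − 1403 = 0  ⇒  r_C3 = 23 (r>0 drops 1)

23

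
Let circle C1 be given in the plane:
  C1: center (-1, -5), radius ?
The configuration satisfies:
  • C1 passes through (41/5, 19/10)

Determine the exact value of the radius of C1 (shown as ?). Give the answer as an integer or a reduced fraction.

1. [C1∋P]  r_C1² − 529/4 = 0  ⇒  r_C1 = 23/2 (r>0 drops 1)

23/2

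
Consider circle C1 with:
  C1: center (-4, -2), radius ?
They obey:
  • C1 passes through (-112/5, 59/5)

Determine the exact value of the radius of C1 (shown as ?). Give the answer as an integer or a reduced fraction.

23

1. [C1∋P]  r_C1² − 529 = 0  ⇒  r_C1 = 23 (r>0 drops 1)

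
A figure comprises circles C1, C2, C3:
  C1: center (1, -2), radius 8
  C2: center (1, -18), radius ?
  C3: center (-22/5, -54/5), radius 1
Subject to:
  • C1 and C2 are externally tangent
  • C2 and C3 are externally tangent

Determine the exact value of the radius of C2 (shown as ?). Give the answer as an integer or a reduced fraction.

8

1. [ext C1·C2]  r_C2² + 16r_C2 − 192 = 0  ⇒  r_C2 = 8 (r>0 drops 1)
2. [ext C2·C3]  r_C2² + 2r_C2 − 80 = 0  ⇒  r_C2 = 8 (r>0 drops 1)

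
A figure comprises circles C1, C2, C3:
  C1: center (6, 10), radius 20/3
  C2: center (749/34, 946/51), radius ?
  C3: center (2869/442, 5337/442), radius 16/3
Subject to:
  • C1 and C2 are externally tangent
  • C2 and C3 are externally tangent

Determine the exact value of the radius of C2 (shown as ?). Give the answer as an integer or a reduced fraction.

23/2

1. [ext C1·C2]  r_C2² + (40/3)r_C2 − 3427/12 = 0  ⇒  r_C2 = 23/2 (r>0 drops 1)
2. [ext C2·C3]  r_C2² + (32/3)r_C2 − 3059/12 = 0  ⇒  r_C2 = 23/2 (r>0 drops 1)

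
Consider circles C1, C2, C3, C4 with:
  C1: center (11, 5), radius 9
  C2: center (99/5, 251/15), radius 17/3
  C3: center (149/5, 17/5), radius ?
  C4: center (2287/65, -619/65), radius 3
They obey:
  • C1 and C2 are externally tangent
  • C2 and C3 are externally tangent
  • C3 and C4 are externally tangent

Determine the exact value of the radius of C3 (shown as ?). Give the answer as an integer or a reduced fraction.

11

1. [ext C2·C3]  r_C3² + (34/3)r_C3 − 737/3 = 0  ⇒  r_C3 = 11 (r>0 drops 1)
2. [ext C3·C4]  r_C3² + 6r_C3 − 187 = 0  ⇒  r_C3 = 11 (r>0 drops 1)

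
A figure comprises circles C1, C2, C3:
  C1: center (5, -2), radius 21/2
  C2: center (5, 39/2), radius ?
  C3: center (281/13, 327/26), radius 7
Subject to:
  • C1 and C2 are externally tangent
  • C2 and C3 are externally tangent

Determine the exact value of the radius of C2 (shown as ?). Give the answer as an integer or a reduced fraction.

11

1. [ext C1·C2]  r_C2² + 21r_C2 − 352 = 0  ⇒  r_C2 = 11 (r>0 drops 1)
2. [ext C2·C3]  r_C2² + 14r_C2 − 275 = 0  ⇒  r_C2 = 11 (r>0 drops 1)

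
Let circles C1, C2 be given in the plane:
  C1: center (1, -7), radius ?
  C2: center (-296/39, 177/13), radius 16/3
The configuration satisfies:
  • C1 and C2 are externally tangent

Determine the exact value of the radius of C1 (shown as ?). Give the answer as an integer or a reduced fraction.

1. [ext C1·C2]  r_C1² + (32/3)r_C1 − 1411/3 = 0  ⇒  r_C1 = 17 (r>0 drops 1)

17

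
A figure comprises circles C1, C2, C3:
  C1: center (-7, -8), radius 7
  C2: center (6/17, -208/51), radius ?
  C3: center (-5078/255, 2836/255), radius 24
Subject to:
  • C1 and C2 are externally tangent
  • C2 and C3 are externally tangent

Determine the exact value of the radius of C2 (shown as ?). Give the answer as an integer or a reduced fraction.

4/3

1. [ext C1·C2]  r_C2² + 14r_C2 − 184/9 = 0  ⇒  r_C2 = 4/3 (r>0 drops 1)
2. [ext C2·C3]  r_C2² + 48r_C2 − 592/9 = 0  ⇒  r_C2 = 4/3 (r>0 drops 1)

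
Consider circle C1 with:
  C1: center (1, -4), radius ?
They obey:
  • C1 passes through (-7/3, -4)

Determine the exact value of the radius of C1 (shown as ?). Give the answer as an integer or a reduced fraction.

1. [C1∋P]  r_C1² − 100/9 = 0  ⇒  r_C1 = 10/3 (r>0 drops 1)

10/3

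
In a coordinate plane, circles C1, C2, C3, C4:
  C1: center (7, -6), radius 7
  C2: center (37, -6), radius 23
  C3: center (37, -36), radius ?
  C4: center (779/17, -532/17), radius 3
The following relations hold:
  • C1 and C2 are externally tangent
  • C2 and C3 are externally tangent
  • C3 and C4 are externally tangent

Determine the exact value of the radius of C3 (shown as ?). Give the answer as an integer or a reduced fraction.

1. [ext C2·C3]  r_C3² + 46r_C3 − 371 = 0  ⇒  r_C3 = 7 (r>0 drops 1)
2. [ext C3·C4]  r_C3² + 6r_C3 − 91 = 0  ⇒  r_C3 = 7 (r>0 drops 1)

7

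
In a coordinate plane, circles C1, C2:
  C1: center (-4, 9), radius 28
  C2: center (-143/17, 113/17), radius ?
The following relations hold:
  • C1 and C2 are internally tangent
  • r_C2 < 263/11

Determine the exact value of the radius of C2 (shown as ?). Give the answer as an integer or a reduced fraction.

23

1. [int C1,C2]  r_C2² − 56r_C2 + 759 = 0  ⇒  r_C2 = 23 or 33
2. given r_C2 < 263/11: keep 23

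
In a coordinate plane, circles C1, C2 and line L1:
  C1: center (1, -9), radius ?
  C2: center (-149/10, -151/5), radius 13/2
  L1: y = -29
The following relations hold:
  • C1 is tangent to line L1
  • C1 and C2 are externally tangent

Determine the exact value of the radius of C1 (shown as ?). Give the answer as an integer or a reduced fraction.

1. [C1‖L1]  r_C1² − 400 = 0  ⇒  r_C1 = 20 (r>0 drops 1)
2. [ext C1·C2]  r_C1² + 13r_C1 − 660 = 0  ⇒  r_C1 = 20 (r>0 drops 1)

20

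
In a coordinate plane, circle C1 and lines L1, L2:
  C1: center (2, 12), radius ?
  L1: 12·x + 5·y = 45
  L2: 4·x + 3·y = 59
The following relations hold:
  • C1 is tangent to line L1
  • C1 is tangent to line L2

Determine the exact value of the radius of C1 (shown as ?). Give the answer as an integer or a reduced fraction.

1. [C1‖L1]  r_C1² − 9 = 0  ⇒  r_C1 = 3 (r>0 drops 1)
2. [C1‖L2]  r_C1² − 9 = 0  ⇒  r_C1 = 3 (r>0 drops 1)

3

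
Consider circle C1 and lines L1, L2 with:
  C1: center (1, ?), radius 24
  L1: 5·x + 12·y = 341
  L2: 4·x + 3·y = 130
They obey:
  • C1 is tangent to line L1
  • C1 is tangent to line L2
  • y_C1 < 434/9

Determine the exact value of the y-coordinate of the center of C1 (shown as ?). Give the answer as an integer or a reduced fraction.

1. [C1‖L1]  y_C1² − 56y_C1 + 108 = 0  ⇒  y_C1 = 2 or 54
2. [C1‖L2]  y_C1² − 84y_C1 + 164 = 0  ⇒  y_C1 = 2 or 82

2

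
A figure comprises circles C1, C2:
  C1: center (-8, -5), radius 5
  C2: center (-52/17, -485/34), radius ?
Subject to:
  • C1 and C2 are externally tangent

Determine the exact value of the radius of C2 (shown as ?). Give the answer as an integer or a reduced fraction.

11/2

1. [ext C1·C2]  r_C2² + 10r_C2 − 341/4 = 0  ⇒  r_C2 = 11/2 (r>0 drops 1)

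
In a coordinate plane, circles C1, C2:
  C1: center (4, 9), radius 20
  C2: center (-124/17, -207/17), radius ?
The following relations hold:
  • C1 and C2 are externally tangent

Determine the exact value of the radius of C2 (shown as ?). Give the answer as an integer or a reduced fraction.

4

1. [ext C1·C2]  r_C2² + 40r_C2 − 176 = 0  ⇒  r_C2 = 4 (r>0 drops 1)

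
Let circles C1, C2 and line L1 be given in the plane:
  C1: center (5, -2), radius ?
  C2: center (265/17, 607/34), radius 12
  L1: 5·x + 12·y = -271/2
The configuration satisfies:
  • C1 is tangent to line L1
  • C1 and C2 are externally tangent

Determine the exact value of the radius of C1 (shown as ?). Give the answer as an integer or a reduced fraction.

1. [C1‖L1]  r_C1² − 441/4 = 0  ⇒  r_C1 = 21/2 (r>0 drops 1)
2. [ext C1·C2]  r_C1² + 24r_C1 − 1449/4 = 0  ⇒  r_C1 = 21/2 (r>0 drops 1)

21/2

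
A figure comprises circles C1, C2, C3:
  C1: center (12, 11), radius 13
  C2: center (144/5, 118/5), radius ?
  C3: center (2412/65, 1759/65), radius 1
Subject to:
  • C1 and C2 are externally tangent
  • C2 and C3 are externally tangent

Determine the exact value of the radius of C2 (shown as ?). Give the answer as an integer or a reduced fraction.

8

1. [ext C1·C2]  r_C2² + 26r_C2 − 272 = 0  ⇒  r_C2 = 8 (r>0 drops 1)
2. [ext C2·C3]  r_C2² + 2r_C2 − 80 = 0  ⇒  r_C2 = 8 (r>0 drops 1)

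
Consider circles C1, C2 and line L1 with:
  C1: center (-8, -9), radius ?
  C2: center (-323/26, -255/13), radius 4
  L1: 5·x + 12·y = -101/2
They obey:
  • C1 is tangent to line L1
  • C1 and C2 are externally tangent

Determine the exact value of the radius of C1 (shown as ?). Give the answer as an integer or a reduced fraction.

15/2

1. [C1‖L1]  r_C1² − 225/4 = 0  ⇒  r_C1 = 15/2 (r>0 drops 1)
2. [ext C1·C2]  r_C1² + 8r_C1 − 465/4 = 0  ⇒  r_C1 = 15/2 (r>0 drops 1)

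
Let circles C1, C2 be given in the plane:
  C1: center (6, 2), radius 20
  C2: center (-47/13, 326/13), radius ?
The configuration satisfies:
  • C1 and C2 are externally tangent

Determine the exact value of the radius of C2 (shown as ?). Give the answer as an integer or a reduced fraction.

1. [ext C1·C2]  r_C2² + 40r_C2 − 225 = 0  ⇒  r_C2 = 5 (r>0 drops 1)

5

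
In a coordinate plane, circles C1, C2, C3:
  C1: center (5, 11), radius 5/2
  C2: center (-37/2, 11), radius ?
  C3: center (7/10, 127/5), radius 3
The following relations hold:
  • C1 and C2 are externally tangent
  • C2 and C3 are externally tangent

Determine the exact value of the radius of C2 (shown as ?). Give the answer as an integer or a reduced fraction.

1. [ext C1·C2]  r_C2² + 5r_C2 − 546 = 0  ⇒  r_C2 = 21 (r>0 drops 1)
2. [ext C2·C3]  r_C2² + 6r_C2 − 567 = 0  ⇒  r_C2 = 21 (r>0 drops 1)

21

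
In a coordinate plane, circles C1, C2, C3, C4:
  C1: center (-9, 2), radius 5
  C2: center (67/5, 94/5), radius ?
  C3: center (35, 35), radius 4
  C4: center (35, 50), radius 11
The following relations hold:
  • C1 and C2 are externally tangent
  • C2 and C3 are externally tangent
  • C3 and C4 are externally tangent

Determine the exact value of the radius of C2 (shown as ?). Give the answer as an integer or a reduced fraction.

23

1. [ext C1·C2]  r_C2² + 10r_C2 − 759 = 0  ⇒  r_C2 = 23 (r>0 drops 1)
2. [ext C2·C3]  r_C2² + 8r_C2 − 713 = 0  ⇒  r_C2 = 23 (r>0 drops 1)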